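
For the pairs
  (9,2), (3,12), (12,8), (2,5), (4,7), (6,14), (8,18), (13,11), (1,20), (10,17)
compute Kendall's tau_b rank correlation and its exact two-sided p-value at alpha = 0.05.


Step 1: Enumerate the 45 unordered pairs (i,j) with i<j and classify each by sign(x_j-x_i) * sign(y_j-y_i).
  (1,2):dx=-6,dy=+10->D; (1,3):dx=+3,dy=+6->C; (1,4):dx=-7,dy=+3->D; (1,5):dx=-5,dy=+5->D
  (1,6):dx=-3,dy=+12->D; (1,7):dx=-1,dy=+16->D; (1,8):dx=+4,dy=+9->C; (1,9):dx=-8,dy=+18->D
  (1,10):dx=+1,dy=+15->C; (2,3):dx=+9,dy=-4->D; (2,4):dx=-1,dy=-7->C; (2,5):dx=+1,dy=-5->D
  (2,6):dx=+3,dy=+2->C; (2,7):dx=+5,dy=+6->C; (2,8):dx=+10,dy=-1->D; (2,9):dx=-2,dy=+8->D
  (2,10):dx=+7,dy=+5->C; (3,4):dx=-10,dy=-3->C; (3,5):dx=-8,dy=-1->C; (3,6):dx=-6,dy=+6->D
  (3,7):dx=-4,dy=+10->D; (3,8):dx=+1,dy=+3->C; (3,9):dx=-11,dy=+12->D; (3,10):dx=-2,dy=+9->D
  (4,5):dx=+2,dy=+2->C; (4,6):dx=+4,dy=+9->C; (4,7):dx=+6,dy=+13->C; (4,8):dx=+11,dy=+6->C
  (4,9):dx=-1,dy=+15->D; (4,10):dx=+8,dy=+12->C; (5,6):dx=+2,dy=+7->C; (5,7):dx=+4,dy=+11->C
  (5,8):dx=+9,dy=+4->C; (5,9):dx=-3,dy=+13->D; (5,10):dx=+6,dy=+10->C; (6,7):dx=+2,dy=+4->C
  (6,8):dx=+7,dy=-3->D; (6,9):dx=-5,dy=+6->D; (6,10):dx=+4,dy=+3->C; (7,8):dx=+5,dy=-7->D
  (7,9):dx=-7,dy=+2->D; (7,10):dx=+2,dy=-1->D; (8,9):dx=-12,dy=+9->D; (8,10):dx=-3,dy=+6->D
  (9,10):dx=+9,dy=-3->D
Step 2: C = 21, D = 24, total pairs = 45.
Step 3: tau = (C - D)/(n(n-1)/2) = (21 - 24)/45 = -0.066667.
Step 4: Exact two-sided p-value (enumerate n! = 3628800 permutations of y under H0): p = 0.861801.
Step 5: alpha = 0.05. fail to reject H0.

tau_b = -0.0667 (C=21, D=24), p = 0.861801, fail to reject H0.


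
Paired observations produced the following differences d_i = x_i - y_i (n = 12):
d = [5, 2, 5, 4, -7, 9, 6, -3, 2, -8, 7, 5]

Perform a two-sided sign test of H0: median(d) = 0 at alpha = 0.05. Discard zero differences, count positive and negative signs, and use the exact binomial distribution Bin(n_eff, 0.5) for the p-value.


Step 1: Discard zero differences. Original n = 12; n_eff = number of nonzero differences = 12.
Nonzero differences (with sign): +5, +2, +5, +4, -7, +9, +6, -3, +2, -8, +7, +5
Step 2: Count signs: positive = 9, negative = 3.
Step 3: Under H0: P(positive) = 0.5, so the number of positives S ~ Bin(12, 0.5).
Step 4: Two-sided exact p-value = sum of Bin(12,0.5) probabilities at or below the observed probability = 0.145996.
Step 5: alpha = 0.05. fail to reject H0.

n_eff = 12, pos = 9, neg = 3, p = 0.145996, fail to reject H0.


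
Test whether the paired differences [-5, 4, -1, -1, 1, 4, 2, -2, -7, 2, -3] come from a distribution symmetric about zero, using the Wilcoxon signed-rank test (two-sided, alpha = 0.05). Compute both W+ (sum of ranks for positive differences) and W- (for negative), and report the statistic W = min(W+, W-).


Step 1: Drop any zero differences (none here) and take |d_i|.
|d| = [5, 4, 1, 1, 1, 4, 2, 2, 7, 2, 3]
Step 2: Midrank |d_i| (ties get averaged ranks).
ranks: |5|->10, |4|->8.5, |1|->2, |1|->2, |1|->2, |4|->8.5, |2|->5, |2|->5, |7|->11, |2|->5, |3|->7
Step 3: Attach original signs; sum ranks with positive sign and with negative sign.
W+ = 8.5 + 2 + 8.5 + 5 + 5 = 29
W- = 10 + 2 + 2 + 5 + 11 + 7 = 37
(Check: W+ + W- = 66 should equal n(n+1)/2 = 66.)
Step 4: Test statistic W = min(W+, W-) = 29.
Step 5: Ties in |d|, so use the tie-corrected normal approximation.
        E[W] = n(n+1)/4 = 11*12/4 = 33.
        Tie groups: |d|=1 (t=3), |d|=2 (t=3), |d|=4 (t=2); sum(t^3 - t) = 54.
        Var[W] = n(n+1)(2n+1)/24 - sum(t^3-t)/48 = 3036/24 - 54/48 = 125.375.
        z = (W - E[W]) / sqrt(Var[W]) = (29 - 33) / 11.1971 = -0.3572.
        Two-sided p = 2*Phi(z) = 0.720916.
Step 6: alpha = 0.05. fail to reject H0.

W+ = 29, W- = 37, W = min = 29, p = 0.720916, fail to reject H0.


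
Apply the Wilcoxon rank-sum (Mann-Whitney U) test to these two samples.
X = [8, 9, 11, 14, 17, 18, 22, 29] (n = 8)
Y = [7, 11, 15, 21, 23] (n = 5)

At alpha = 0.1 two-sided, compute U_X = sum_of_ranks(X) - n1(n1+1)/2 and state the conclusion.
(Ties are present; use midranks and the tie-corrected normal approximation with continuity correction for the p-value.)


Step 1: Combine and sort all 13 observations; assign midranks.
sorted (value, group): (7,Y), (8,X), (9,X), (11,X), (11,Y), (14,X), (15,Y), (17,X), (18,X), (21,Y), (22,X), (23,Y), (29,X)
ranks: 7->1, 8->2, 9->3, 11->4.5, 11->4.5, 14->6, 15->7, 17->8, 18->9, 21->10, 22->11, 23->12, 29->13
Step 2: Rank sum for X: R1 = 2 + 3 + 4.5 + 6 + 8 + 9 + 11 + 13 = 56.5.
Step 3: U_X = R1 - n1(n1+1)/2 = 56.5 - 8*9/2 = 56.5 - 36 = 20.5.
       U_Y = n1*n2 - U_X = 40 - 20.5 = 19.5.
Step 4: Ties are present, so use the tie-corrected normal approximation (with continuity correction) for the p-value.
Step 5: p-value = 1.000000; compare to alpha = 0.1. fail to reject H0.

U_X = 20.5, p = 1.000000, fail to reject H0 at alpha = 0.1.


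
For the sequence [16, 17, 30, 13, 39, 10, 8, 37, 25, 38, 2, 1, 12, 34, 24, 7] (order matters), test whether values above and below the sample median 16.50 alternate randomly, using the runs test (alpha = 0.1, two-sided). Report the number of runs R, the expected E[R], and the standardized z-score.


Step 1: Compute median = 16.50; label A = above, B = below.
Labels in order: BAABABBAAABBBAAB  (n_A = 8, n_B = 8)
Step 2: Count runs R = 9.
Step 3: Under H0 (random ordering), E[R] = 2*n_A*n_B/(n_A+n_B) + 1 = 2*8*8/16 + 1 = 9.0000.
        Var[R] = 2*n_A*n_B*(2*n_A*n_B - n_A - n_B) / ((n_A+n_B)^2 * (n_A+n_B-1)) = 14336/3840 = 3.7333.
        SD[R] = 1.9322.
Step 4: R = E[R], so z = 0 with no continuity correction.
Step 5: Two-sided p-value via normal approximation = 2*(1 - Phi(|z|)) = 1.000000.
Step 6: alpha = 0.1. fail to reject H0.

R = 9, z = 0.0000, p = 1.000000, fail to reject H0.


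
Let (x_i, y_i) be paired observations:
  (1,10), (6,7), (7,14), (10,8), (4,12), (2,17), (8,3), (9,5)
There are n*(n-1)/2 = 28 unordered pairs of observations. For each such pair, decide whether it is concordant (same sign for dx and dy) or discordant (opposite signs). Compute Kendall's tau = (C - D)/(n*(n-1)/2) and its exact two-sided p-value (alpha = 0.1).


Step 1: Enumerate the 28 unordered pairs (i,j) with i<j and classify each by sign(x_j-x_i) * sign(y_j-y_i).
  (1,2):dx=+5,dy=-3->D; (1,3):dx=+6,dy=+4->C; (1,4):dx=+9,dy=-2->D; (1,5):dx=+3,dy=+2->C
  (1,6):dx=+1,dy=+7->C; (1,7):dx=+7,dy=-7->D; (1,8):dx=+8,dy=-5->D; (2,3):dx=+1,dy=+7->C
  (2,4):dx=+4,dy=+1->C; (2,5):dx=-2,dy=+5->D; (2,6):dx=-4,dy=+10->D; (2,7):dx=+2,dy=-4->D
  (2,8):dx=+3,dy=-2->D; (3,4):dx=+3,dy=-6->D; (3,5):dx=-3,dy=-2->C; (3,6):dx=-5,dy=+3->D
  (3,7):dx=+1,dy=-11->D; (3,8):dx=+2,dy=-9->D; (4,5):dx=-6,dy=+4->D; (4,6):dx=-8,dy=+9->D
  (4,7):dx=-2,dy=-5->C; (4,8):dx=-1,dy=-3->C; (5,6):dx=-2,dy=+5->D; (5,7):dx=+4,dy=-9->D
  (5,8):dx=+5,dy=-7->D; (6,7):dx=+6,dy=-14->D; (6,8):dx=+7,dy=-12->D; (7,8):dx=+1,dy=+2->C
Step 2: C = 9, D = 19, total pairs = 28.
Step 3: tau = (C - D)/(n(n-1)/2) = (9 - 19)/28 = -0.357143.
Step 4: Exact two-sided p-value (enumerate n! = 40320 permutations of y under H0): p = 0.275099.
Step 5: alpha = 0.1. fail to reject H0.

tau_b = -0.3571 (C=9, D=19), p = 0.275099, fail to reject H0.


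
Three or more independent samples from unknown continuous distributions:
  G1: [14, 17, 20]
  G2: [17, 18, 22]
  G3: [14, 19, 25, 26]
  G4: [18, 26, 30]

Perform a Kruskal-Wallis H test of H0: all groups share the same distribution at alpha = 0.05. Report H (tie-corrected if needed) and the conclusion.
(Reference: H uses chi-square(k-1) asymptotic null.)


Step 1: Combine all N = 13 observations and assign midranks.
sorted (value, group, rank): (14,G1,1.5), (14,G3,1.5), (17,G1,3.5), (17,G2,3.5), (18,G2,5.5), (18,G4,5.5), (19,G3,7), (20,G1,8), (22,G2,9), (25,G3,10), (26,G3,11.5), (26,G4,11.5), (30,G4,13)
Step 2: Sum ranks within each group.
R_1 = 13 (n_1 = 3)
R_2 = 18 (n_2 = 3)
R_3 = 30 (n_3 = 4)
R_4 = 30 (n_4 = 3)
Step 3: H = 12/(N(N+1)) * sum(R_i^2/n_i) - 3(N+1)
     = 12/(13*14) * (13^2/3 + 18^2/3 + 30^2/4 + 30^2/3) - 3*14
     = 0.065934 * 689.333 - 42
     = 3.450549.
Step 4: Ties present; correction factor C = 1 - 24/(13^3 - 13) = 0.989011. Corrected H = 3.450549 / 0.989011 = 3.488889.
Step 5: Under H0, H ~ chi^2(3); p-value = 0.322206.
Step 6: alpha = 0.05. fail to reject H0.

H = 3.4889, df = 3, p = 0.322206, fail to reject H0.


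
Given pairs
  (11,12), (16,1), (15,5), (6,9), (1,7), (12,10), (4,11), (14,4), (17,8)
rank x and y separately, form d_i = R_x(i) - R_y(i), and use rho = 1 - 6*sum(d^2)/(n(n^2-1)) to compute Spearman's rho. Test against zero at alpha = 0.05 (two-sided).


Step 1: Rank x and y separately (midranks; no ties here).
rank(x): 11->4, 16->8, 15->7, 6->3, 1->1, 12->5, 4->2, 14->6, 17->9
rank(y): 12->9, 1->1, 5->3, 9->6, 7->4, 10->7, 11->8, 4->2, 8->5
Step 2: d_i = R_x(i) - R_y(i); compute d_i^2.
  (4-9)^2=25, (8-1)^2=49, (7-3)^2=16, (3-6)^2=9, (1-4)^2=9, (5-7)^2=4, (2-8)^2=36, (6-2)^2=16, (9-5)^2=16
sum(d^2) = 180.
Step 3: rho = 1 - 6*180 / (9*(9^2 - 1)) = 1 - 1080/720 = -0.500000.
Step 4: Under H0, t = rho * sqrt((n-2)/(1-rho^2)) = -1.5275 ~ t(7).
Step 5: Two-sided p-value from the t-distribution with 7 df = 0.170471.
Step 6: alpha = 0.05. fail to reject H0.

rho = -0.5000, p = 0.170471, fail to reject H0 at alpha = 0.05.


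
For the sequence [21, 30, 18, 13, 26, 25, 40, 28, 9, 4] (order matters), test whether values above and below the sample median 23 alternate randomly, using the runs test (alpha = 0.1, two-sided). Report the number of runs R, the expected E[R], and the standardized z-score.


Step 1: Compute median = 23; label A = above, B = below.
Labels in order: BABBAAAABB  (n_A = 5, n_B = 5)
Step 2: Count runs R = 5.
Step 3: Under H0 (random ordering), E[R] = 2*n_A*n_B/(n_A+n_B) + 1 = 2*5*5/10 + 1 = 6.0000.
        Var[R] = 2*n_A*n_B*(2*n_A*n_B - n_A - n_B) / ((n_A+n_B)^2 * (n_A+n_B-1)) = 2000/900 = 2.2222.
        SD[R] = 1.4907.
Step 4: Continuity-corrected z = (R + 0.5 - E[R]) / SD[R] = (5 + 0.5 - 6.0000) / 1.4907 = -0.3354.
Step 5: Two-sided p-value via normal approximation = 2*(1 - Phi(|z|)) = 0.737316.
Step 6: alpha = 0.1. fail to reject H0.

R = 5, z = -0.3354, p = 0.737316, fail to reject H0.


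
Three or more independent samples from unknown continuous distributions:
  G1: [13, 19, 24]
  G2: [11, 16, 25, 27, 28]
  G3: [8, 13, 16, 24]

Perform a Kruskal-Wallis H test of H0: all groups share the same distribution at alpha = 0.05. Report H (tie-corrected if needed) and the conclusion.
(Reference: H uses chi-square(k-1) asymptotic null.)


Step 1: Combine all N = 12 observations and assign midranks.
sorted (value, group, rank): (8,G3,1), (11,G2,2), (13,G1,3.5), (13,G3,3.5), (16,G2,5.5), (16,G3,5.5), (19,G1,7), (24,G1,8.5), (24,G3,8.5), (25,G2,10), (27,G2,11), (28,G2,12)
Step 2: Sum ranks within each group.
R_1 = 19 (n_1 = 3)
R_2 = 40.5 (n_2 = 5)
R_3 = 18.5 (n_3 = 4)
Step 3: H = 12/(N(N+1)) * sum(R_i^2/n_i) - 3(N+1)
     = 12/(12*13) * (19^2/3 + 40.5^2/5 + 18.5^2/4) - 3*13
     = 0.076923 * 533.946 - 39
     = 2.072756.
Step 4: Ties present; correction factor C = 1 - 18/(12^3 - 12) = 0.989510. Corrected H = 2.072756 / 0.989510 = 2.094729.
Step 5: Under H0, H ~ chi^2(2); p-value = 0.350861.
Step 6: alpha = 0.05. fail to reject H0.

H = 2.0947, df = 2, p = 0.350861, fail to reject H0.


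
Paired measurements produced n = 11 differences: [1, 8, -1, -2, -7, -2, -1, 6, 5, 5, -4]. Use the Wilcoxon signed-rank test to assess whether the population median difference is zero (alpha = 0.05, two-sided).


Step 1: Drop any zero differences (none here) and take |d_i|.
|d| = [1, 8, 1, 2, 7, 2, 1, 6, 5, 5, 4]
Step 2: Midrank |d_i| (ties get averaged ranks).
ranks: |1|->2, |8|->11, |1|->2, |2|->4.5, |7|->10, |2|->4.5, |1|->2, |6|->9, |5|->7.5, |5|->7.5, |4|->6
Step 3: Attach original signs; sum ranks with positive sign and with negative sign.
W+ = 2 + 11 + 9 + 7.5 + 7.5 = 37
W- = 2 + 4.5 + 10 + 4.5 + 2 + 6 = 29
(Check: W+ + W- = 66 should equal n(n+1)/2 = 66.)
Step 4: Test statistic W = min(W+, W-) = 29.
Step 5: Ties in |d|, so use the tie-corrected normal approximation.
        E[W] = n(n+1)/4 = 11*12/4 = 33.
        Tie groups: |d|=1 (t=3), |d|=2 (t=2), |d|=5 (t=2); sum(t^3 - t) = 36.
        Var[W] = n(n+1)(2n+1)/24 - sum(t^3-t)/48 = 3036/24 - 36/48 = 125.75.
        z = (W - E[W]) / sqrt(Var[W]) = (29 - 33) / 11.2138 = -0.3567.
        Two-sided p = 2*Phi(z) = 0.721315.
Step 6: alpha = 0.05. fail to reject H0.

W+ = 37, W- = 29, W = min = 29, p = 0.721315, fail to reject H0.


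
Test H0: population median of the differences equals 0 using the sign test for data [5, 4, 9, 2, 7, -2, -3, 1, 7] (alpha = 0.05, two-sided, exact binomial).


Step 1: Discard zero differences. Original n = 9; n_eff = number of nonzero differences = 9.
Nonzero differences (with sign): +5, +4, +9, +2, +7, -2, -3, +1, +7
Step 2: Count signs: positive = 7, negative = 2.
Step 3: Under H0: P(positive) = 0.5, so the number of positives S ~ Bin(9, 0.5).
Step 4: Two-sided exact p-value = sum of Bin(9,0.5) probabilities at or below the observed probability = 0.179688.
Step 5: alpha = 0.05. fail to reject H0.

n_eff = 9, pos = 7, neg = 2, p = 0.179688, fail to reject H0.


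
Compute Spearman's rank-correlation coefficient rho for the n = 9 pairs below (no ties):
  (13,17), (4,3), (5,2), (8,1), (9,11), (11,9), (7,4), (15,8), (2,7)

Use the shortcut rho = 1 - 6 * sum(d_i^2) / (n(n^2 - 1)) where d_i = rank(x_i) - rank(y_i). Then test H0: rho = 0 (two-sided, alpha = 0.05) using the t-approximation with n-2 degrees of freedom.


Step 1: Rank x and y separately (midranks; no ties here).
rank(x): 13->8, 4->2, 5->3, 8->5, 9->6, 11->7, 7->4, 15->9, 2->1
rank(y): 17->9, 3->3, 2->2, 1->1, 11->8, 9->7, 4->4, 8->6, 7->5
Step 2: d_i = R_x(i) - R_y(i); compute d_i^2.
  (8-9)^2=1, (2-3)^2=1, (3-2)^2=1, (5-1)^2=16, (6-8)^2=4, (7-7)^2=0, (4-4)^2=0, (9-6)^2=9, (1-5)^2=16
sum(d^2) = 48.
Step 3: rho = 1 - 6*48 / (9*(9^2 - 1)) = 1 - 288/720 = 0.600000.
Step 4: Under H0, t = rho * sqrt((n-2)/(1-rho^2)) = 1.9843 ~ t(7).
Step 5: Two-sided p-value from the t-distribution with 7 df = 0.087623.
Step 6: alpha = 0.05. fail to reject H0.

rho = 0.6000, p = 0.087623, fail to reject H0 at alpha = 0.05.


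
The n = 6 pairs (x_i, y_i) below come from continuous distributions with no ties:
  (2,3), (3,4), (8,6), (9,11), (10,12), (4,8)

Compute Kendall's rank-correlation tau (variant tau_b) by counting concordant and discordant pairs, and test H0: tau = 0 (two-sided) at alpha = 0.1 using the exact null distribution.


Step 1: Enumerate the 15 unordered pairs (i,j) with i<j and classify each by sign(x_j-x_i) * sign(y_j-y_i).
  (1,2):dx=+1,dy=+1->C; (1,3):dx=+6,dy=+3->C; (1,4):dx=+7,dy=+8->C; (1,5):dx=+8,dy=+9->C
  (1,6):dx=+2,dy=+5->C; (2,3):dx=+5,dy=+2->C; (2,4):dx=+6,dy=+7->C; (2,5):dx=+7,dy=+8->C
  (2,6):dx=+1,dy=+4->C; (3,4):dx=+1,dy=+5->C; (3,5):dx=+2,dy=+6->C; (3,6):dx=-4,dy=+2->D
  (4,5):dx=+1,dy=+1->C; (4,6):dx=-5,dy=-3->C; (5,6):dx=-6,dy=-4->C
Step 2: C = 14, D = 1, total pairs = 15.
Step 3: tau = (C - D)/(n(n-1)/2) = (14 - 1)/15 = 0.866667.
Step 4: Exact two-sided p-value (enumerate n! = 720 permutations of y under H0): p = 0.016667.
Step 5: alpha = 0.1. reject H0.

tau_b = 0.8667 (C=14, D=1), p = 0.016667, reject H0.


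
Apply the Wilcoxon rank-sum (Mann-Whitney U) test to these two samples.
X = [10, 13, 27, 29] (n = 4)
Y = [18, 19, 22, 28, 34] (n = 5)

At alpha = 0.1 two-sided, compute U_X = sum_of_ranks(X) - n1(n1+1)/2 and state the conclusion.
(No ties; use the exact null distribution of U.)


Step 1: Combine and sort all 9 observations; assign midranks.
sorted (value, group): (10,X), (13,X), (18,Y), (19,Y), (22,Y), (27,X), (28,Y), (29,X), (34,Y)
ranks: 10->1, 13->2, 18->3, 19->4, 22->5, 27->6, 28->7, 29->8, 34->9
Step 2: Rank sum for X: R1 = 1 + 2 + 6 + 8 = 17.
Step 3: U_X = R1 - n1(n1+1)/2 = 17 - 4*5/2 = 17 - 10 = 7.
       U_Y = n1*n2 - U_X = 20 - 7 = 13.
Step 4: No ties, so the exact null distribution of U (based on enumerating the C(9,4) = 126 equally likely rank assignments) gives the two-sided p-value.
Step 5: p-value = 0.555556; compare to alpha = 0.1. fail to reject H0.

U_X = 7, p = 0.555556, fail to reject H0 at alpha = 0.1.


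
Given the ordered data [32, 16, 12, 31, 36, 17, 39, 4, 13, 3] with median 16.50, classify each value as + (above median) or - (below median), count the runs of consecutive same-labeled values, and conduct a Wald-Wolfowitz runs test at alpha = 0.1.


Step 1: Compute median = 16.50; label A = above, B = below.
Labels in order: ABBAAAABBB  (n_A = 5, n_B = 5)
Step 2: Count runs R = 4.
Step 3: Under H0 (random ordering), E[R] = 2*n_A*n_B/(n_A+n_B) + 1 = 2*5*5/10 + 1 = 6.0000.
        Var[R] = 2*n_A*n_B*(2*n_A*n_B - n_A - n_B) / ((n_A+n_B)^2 * (n_A+n_B-1)) = 2000/900 = 2.2222.
        SD[R] = 1.4907.
Step 4: Continuity-corrected z = (R + 0.5 - E[R]) / SD[R] = (4 + 0.5 - 6.0000) / 1.4907 = -1.0062.
Step 5: Two-sided p-value via normal approximation = 2*(1 - Phi(|z|)) = 0.314305.
Step 6: alpha = 0.1. fail to reject H0.

R = 4, z = -1.0062, p = 0.314305, fail to reject H0.


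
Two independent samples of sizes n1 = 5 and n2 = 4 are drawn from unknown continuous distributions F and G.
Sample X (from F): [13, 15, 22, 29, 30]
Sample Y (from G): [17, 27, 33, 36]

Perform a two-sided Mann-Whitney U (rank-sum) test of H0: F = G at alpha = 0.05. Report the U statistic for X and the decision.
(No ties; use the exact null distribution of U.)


Step 1: Combine and sort all 9 observations; assign midranks.
sorted (value, group): (13,X), (15,X), (17,Y), (22,X), (27,Y), (29,X), (30,X), (33,Y), (36,Y)
ranks: 13->1, 15->2, 17->3, 22->4, 27->5, 29->6, 30->7, 33->8, 36->9
Step 2: Rank sum for X: R1 = 1 + 2 + 4 + 6 + 7 = 20.
Step 3: U_X = R1 - n1(n1+1)/2 = 20 - 5*6/2 = 20 - 15 = 5.
       U_Y = n1*n2 - U_X = 20 - 5 = 15.
Step 4: No ties, so the exact null distribution of U (based on enumerating the C(9,5) = 126 equally likely rank assignments) gives the two-sided p-value.
Step 5: p-value = 0.285714; compare to alpha = 0.05. fail to reject H0.

U_X = 5, p = 0.285714, fail to reject H0 at alpha = 0.05.


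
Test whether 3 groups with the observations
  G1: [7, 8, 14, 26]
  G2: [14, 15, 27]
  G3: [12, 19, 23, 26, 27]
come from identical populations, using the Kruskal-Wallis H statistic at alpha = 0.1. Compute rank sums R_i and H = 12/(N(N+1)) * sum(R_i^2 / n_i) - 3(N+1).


Step 1: Combine all N = 12 observations and assign midranks.
sorted (value, group, rank): (7,G1,1), (8,G1,2), (12,G3,3), (14,G1,4.5), (14,G2,4.5), (15,G2,6), (19,G3,7), (23,G3,8), (26,G1,9.5), (26,G3,9.5), (27,G2,11.5), (27,G3,11.5)
Step 2: Sum ranks within each group.
R_1 = 17 (n_1 = 4)
R_2 = 22 (n_2 = 3)
R_3 = 39 (n_3 = 5)
Step 3: H = 12/(N(N+1)) * sum(R_i^2/n_i) - 3(N+1)
     = 12/(12*13) * (17^2/4 + 22^2/3 + 39^2/5) - 3*13
     = 0.076923 * 537.783 - 39
     = 2.367949.
Step 4: Ties present; correction factor C = 1 - 18/(12^3 - 12) = 0.989510. Corrected H = 2.367949 / 0.989510 = 2.393051.
Step 5: Under H0, H ~ chi^2(2); p-value = 0.302243.
Step 6: alpha = 0.1. fail to reject H0.

H = 2.3931, df = 2, p = 0.302243, fail to reject H0.


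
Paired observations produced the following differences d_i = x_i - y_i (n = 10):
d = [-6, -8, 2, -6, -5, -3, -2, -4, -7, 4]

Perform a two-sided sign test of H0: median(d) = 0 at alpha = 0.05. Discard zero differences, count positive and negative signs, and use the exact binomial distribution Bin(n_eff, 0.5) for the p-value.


Step 1: Discard zero differences. Original n = 10; n_eff = number of nonzero differences = 10.
Nonzero differences (with sign): -6, -8, +2, -6, -5, -3, -2, -4, -7, +4
Step 2: Count signs: positive = 2, negative = 8.
Step 3: Under H0: P(positive) = 0.5, so the number of positives S ~ Bin(10, 0.5).
Step 4: Two-sided exact p-value = sum of Bin(10,0.5) probabilities at or below the observed probability = 0.109375.
Step 5: alpha = 0.05. fail to reject H0.

n_eff = 10, pos = 2, neg = 8, p = 0.109375, fail to reject H0.


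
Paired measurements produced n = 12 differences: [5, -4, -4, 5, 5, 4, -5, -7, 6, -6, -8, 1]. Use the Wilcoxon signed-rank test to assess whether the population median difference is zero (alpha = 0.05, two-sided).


Step 1: Drop any zero differences (none here) and take |d_i|.
|d| = [5, 4, 4, 5, 5, 4, 5, 7, 6, 6, 8, 1]
Step 2: Midrank |d_i| (ties get averaged ranks).
ranks: |5|->6.5, |4|->3, |4|->3, |5|->6.5, |5|->6.5, |4|->3, |5|->6.5, |7|->11, |6|->9.5, |6|->9.5, |8|->12, |1|->1
Step 3: Attach original signs; sum ranks with positive sign and with negative sign.
W+ = 6.5 + 6.5 + 6.5 + 3 + 9.5 + 1 = 33
W- = 3 + 3 + 6.5 + 11 + 9.5 + 12 = 45
(Check: W+ + W- = 78 should equal n(n+1)/2 = 78.)
Step 4: Test statistic W = min(W+, W-) = 33.
Step 5: Ties in |d|, so use the tie-corrected normal approximation.
        E[W] = n(n+1)/4 = 12*13/4 = 39.
        Tie groups: |d|=4 (t=3), |d|=5 (t=4), |d|=6 (t=2); sum(t^3 - t) = 90.
        Var[W] = n(n+1)(2n+1)/24 - sum(t^3-t)/48 = 3900/24 - 90/48 = 160.625.
        z = (W - E[W]) / sqrt(Var[W]) = (33 - 39) / 12.6738 = -0.4734.
        Two-sided p = 2*Phi(z) = 0.635915.
Step 6: alpha = 0.05. fail to reject H0.

W+ = 33, W- = 45, W = min = 33, p = 0.635915, fail to reject H0.


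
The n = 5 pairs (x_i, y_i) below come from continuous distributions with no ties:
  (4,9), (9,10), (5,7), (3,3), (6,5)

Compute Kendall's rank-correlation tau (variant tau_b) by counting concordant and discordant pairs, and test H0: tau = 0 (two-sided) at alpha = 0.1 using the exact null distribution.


Step 1: Enumerate the 10 unordered pairs (i,j) with i<j and classify each by sign(x_j-x_i) * sign(y_j-y_i).
  (1,2):dx=+5,dy=+1->C; (1,3):dx=+1,dy=-2->D; (1,4):dx=-1,dy=-6->C; (1,5):dx=+2,dy=-4->D
  (2,3):dx=-4,dy=-3->C; (2,4):dx=-6,dy=-7->C; (2,5):dx=-3,dy=-5->C; (3,4):dx=-2,dy=-4->C
  (3,5):dx=+1,dy=-2->D; (4,5):dx=+3,dy=+2->C
Step 2: C = 7, D = 3, total pairs = 10.
Step 3: tau = (C - D)/(n(n-1)/2) = (7 - 3)/10 = 0.400000.
Step 4: Exact two-sided p-value (enumerate n! = 120 permutations of y under H0): p = 0.483333.
Step 5: alpha = 0.1. fail to reject H0.

tau_b = 0.4000 (C=7, D=3), p = 0.483333, fail to reject H0.


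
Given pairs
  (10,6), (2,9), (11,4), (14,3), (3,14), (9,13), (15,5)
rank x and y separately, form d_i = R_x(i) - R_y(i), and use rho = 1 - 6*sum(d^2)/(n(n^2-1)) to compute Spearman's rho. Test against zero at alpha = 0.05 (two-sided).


Step 1: Rank x and y separately (midranks; no ties here).
rank(x): 10->4, 2->1, 11->5, 14->6, 3->2, 9->3, 15->7
rank(y): 6->4, 9->5, 4->2, 3->1, 14->7, 13->6, 5->3
Step 2: d_i = R_x(i) - R_y(i); compute d_i^2.
  (4-4)^2=0, (1-5)^2=16, (5-2)^2=9, (6-1)^2=25, (2-7)^2=25, (3-6)^2=9, (7-3)^2=16
sum(d^2) = 100.
Step 3: rho = 1 - 6*100 / (7*(7^2 - 1)) = 1 - 600/336 = -0.785714.
Step 4: Under H0, t = rho * sqrt((n-2)/(1-rho^2)) = -2.8402 ~ t(5).
Step 5: Two-sided p-value from the t-distribution with 5 df = 0.036238.
Step 6: alpha = 0.05. reject H0.

rho = -0.7857, p = 0.036238, reject H0 at alpha = 0.05.


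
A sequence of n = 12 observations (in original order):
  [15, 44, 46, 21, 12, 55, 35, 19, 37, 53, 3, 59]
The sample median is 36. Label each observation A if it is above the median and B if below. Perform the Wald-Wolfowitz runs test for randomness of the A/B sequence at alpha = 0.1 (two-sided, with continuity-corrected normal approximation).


Step 1: Compute median = 36; label A = above, B = below.
Labels in order: BAABBABBAABA  (n_A = 6, n_B = 6)
Step 2: Count runs R = 8.
Step 3: Under H0 (random ordering), E[R] = 2*n_A*n_B/(n_A+n_B) + 1 = 2*6*6/12 + 1 = 7.0000.
        Var[R] = 2*n_A*n_B*(2*n_A*n_B - n_A - n_B) / ((n_A+n_B)^2 * (n_A+n_B-1)) = 4320/1584 = 2.7273.
        SD[R] = 1.6514.
Step 4: Continuity-corrected z = (R - 0.5 - E[R]) / SD[R] = (8 - 0.5 - 7.0000) / 1.6514 = 0.3028.
Step 5: Two-sided p-value via normal approximation = 2*(1 - Phi(|z|)) = 0.762069.
Step 6: alpha = 0.1. fail to reject H0.

R = 8, z = 0.3028, p = 0.762069, fail to reject H0.


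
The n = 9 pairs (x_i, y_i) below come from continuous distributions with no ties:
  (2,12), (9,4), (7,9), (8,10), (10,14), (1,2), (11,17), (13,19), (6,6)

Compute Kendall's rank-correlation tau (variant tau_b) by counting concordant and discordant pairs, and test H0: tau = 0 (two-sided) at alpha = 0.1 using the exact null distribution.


Step 1: Enumerate the 36 unordered pairs (i,j) with i<j and classify each by sign(x_j-x_i) * sign(y_j-y_i).
  (1,2):dx=+7,dy=-8->D; (1,3):dx=+5,dy=-3->D; (1,4):dx=+6,dy=-2->D; (1,5):dx=+8,dy=+2->C
  (1,6):dx=-1,dy=-10->C; (1,7):dx=+9,dy=+5->C; (1,8):dx=+11,dy=+7->C; (1,9):dx=+4,dy=-6->D
  (2,3):dx=-2,dy=+5->D; (2,4):dx=-1,dy=+6->D; (2,5):dx=+1,dy=+10->C; (2,6):dx=-8,dy=-2->C
  (2,7):dx=+2,dy=+13->C; (2,8):dx=+4,dy=+15->C; (2,9):dx=-3,dy=+2->D; (3,4):dx=+1,dy=+1->C
  (3,5):dx=+3,dy=+5->C; (3,6):dx=-6,dy=-7->C; (3,7):dx=+4,dy=+8->C; (3,8):dx=+6,dy=+10->C
  (3,9):dx=-1,dy=-3->C; (4,5):dx=+2,dy=+4->C; (4,6):dx=-7,dy=-8->C; (4,7):dx=+3,dy=+7->C
  (4,8):dx=+5,dy=+9->C; (4,9):dx=-2,dy=-4->C; (5,6):dx=-9,dy=-12->C; (5,7):dx=+1,dy=+3->C
  (5,8):dx=+3,dy=+5->C; (5,9):dx=-4,dy=-8->C; (6,7):dx=+10,dy=+15->C; (6,8):dx=+12,dy=+17->C
  (6,9):dx=+5,dy=+4->C; (7,8):dx=+2,dy=+2->C; (7,9):dx=-5,dy=-11->C; (8,9):dx=-7,dy=-13->C
Step 2: C = 29, D = 7, total pairs = 36.
Step 3: tau = (C - D)/(n(n-1)/2) = (29 - 7)/36 = 0.611111.
Step 4: Exact two-sided p-value (enumerate n! = 362880 permutations of y under H0): p = 0.024741.
Step 5: alpha = 0.1. reject H0.

tau_b = 0.6111 (C=29, D=7), p = 0.024741, reject H0.


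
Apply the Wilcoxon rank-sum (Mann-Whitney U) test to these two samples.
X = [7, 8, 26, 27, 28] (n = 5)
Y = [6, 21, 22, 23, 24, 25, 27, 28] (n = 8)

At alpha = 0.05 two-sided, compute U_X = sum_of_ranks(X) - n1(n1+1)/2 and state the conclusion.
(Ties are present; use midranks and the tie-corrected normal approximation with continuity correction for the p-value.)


Step 1: Combine and sort all 13 observations; assign midranks.
sorted (value, group): (6,Y), (7,X), (8,X), (21,Y), (22,Y), (23,Y), (24,Y), (25,Y), (26,X), (27,X), (27,Y), (28,X), (28,Y)
ranks: 6->1, 7->2, 8->3, 21->4, 22->5, 23->6, 24->7, 25->8, 26->9, 27->10.5, 27->10.5, 28->12.5, 28->12.5
Step 2: Rank sum for X: R1 = 2 + 3 + 9 + 10.5 + 12.5 = 37.
Step 3: U_X = R1 - n1(n1+1)/2 = 37 - 5*6/2 = 37 - 15 = 22.
       U_Y = n1*n2 - U_X = 40 - 22 = 18.
Step 4: Ties are present, so use the tie-corrected normal approximation (with continuity correction) for the p-value.
Step 5: p-value = 0.825728; compare to alpha = 0.05. fail to reject H0.

U_X = 22, p = 0.825728, fail to reject H0 at alpha = 0.05.


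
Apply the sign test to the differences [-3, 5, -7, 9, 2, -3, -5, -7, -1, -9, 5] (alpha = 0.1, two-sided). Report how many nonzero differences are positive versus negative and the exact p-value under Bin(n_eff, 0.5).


Step 1: Discard zero differences. Original n = 11; n_eff = number of nonzero differences = 11.
Nonzero differences (with sign): -3, +5, -7, +9, +2, -3, -5, -7, -1, -9, +5
Step 2: Count signs: positive = 4, negative = 7.
Step 3: Under H0: P(positive) = 0.5, so the number of positives S ~ Bin(11, 0.5).
Step 4: Two-sided exact p-value = sum of Bin(11,0.5) probabilities at or below the observed probability = 0.548828.
Step 5: alpha = 0.1. fail to reject H0.

n_eff = 11, pos = 4, neg = 7, p = 0.548828, fail to reject H0.


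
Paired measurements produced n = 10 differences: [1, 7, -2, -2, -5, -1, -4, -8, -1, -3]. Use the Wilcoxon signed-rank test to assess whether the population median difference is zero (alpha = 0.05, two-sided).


Step 1: Drop any zero differences (none here) and take |d_i|.
|d| = [1, 7, 2, 2, 5, 1, 4, 8, 1, 3]
Step 2: Midrank |d_i| (ties get averaged ranks).
ranks: |1|->2, |7|->9, |2|->4.5, |2|->4.5, |5|->8, |1|->2, |4|->7, |8|->10, |1|->2, |3|->6
Step 3: Attach original signs; sum ranks with positive sign and with negative sign.
W+ = 2 + 9 = 11
W- = 4.5 + 4.5 + 8 + 2 + 7 + 10 + 2 + 6 = 44
(Check: W+ + W- = 55 should equal n(n+1)/2 = 55.)
Step 4: Test statistic W = min(W+, W-) = 11.
Step 5: Ties in |d|, so use the tie-corrected normal approximation.
        E[W] = n(n+1)/4 = 10*11/4 = 27.5.
        Tie groups: |d|=1 (t=3), |d|=2 (t=2); sum(t^3 - t) = 30.
        Var[W] = n(n+1)(2n+1)/24 - sum(t^3-t)/48 = 2310/24 - 30/48 = 95.625.
        z = (W - E[W]) / sqrt(Var[W]) = (11 - 27.5) / 9.7788 = -1.6873.
        Two-sided p = 2*Phi(z) = 0.091541.
Step 6: alpha = 0.05. fail to reject H0.

W+ = 11, W- = 44, W = min = 11, p = 0.091541, fail to reject H0.


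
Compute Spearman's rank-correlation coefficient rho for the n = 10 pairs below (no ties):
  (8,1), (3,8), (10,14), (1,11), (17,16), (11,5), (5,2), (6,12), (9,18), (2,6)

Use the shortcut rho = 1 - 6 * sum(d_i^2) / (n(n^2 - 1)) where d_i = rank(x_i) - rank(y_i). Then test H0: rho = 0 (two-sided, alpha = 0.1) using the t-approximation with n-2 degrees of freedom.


Step 1: Rank x and y separately (midranks; no ties here).
rank(x): 8->6, 3->3, 10->8, 1->1, 17->10, 11->9, 5->4, 6->5, 9->7, 2->2
rank(y): 1->1, 8->5, 14->8, 11->6, 16->9, 5->3, 2->2, 12->7, 18->10, 6->4
Step 2: d_i = R_x(i) - R_y(i); compute d_i^2.
  (6-1)^2=25, (3-5)^2=4, (8-8)^2=0, (1-6)^2=25, (10-9)^2=1, (9-3)^2=36, (4-2)^2=4, (5-7)^2=4, (7-10)^2=9, (2-4)^2=4
sum(d^2) = 112.
Step 3: rho = 1 - 6*112 / (10*(10^2 - 1)) = 1 - 672/990 = 0.321212.
Step 4: Under H0, t = rho * sqrt((n-2)/(1-rho^2)) = 0.9594 ~ t(8).
Step 5: Two-sided p-value from the t-distribution with 8 df = 0.365468.
Step 6: alpha = 0.1. fail to reject H0.

rho = 0.3212, p = 0.365468, fail to reject H0 at alpha = 0.1.


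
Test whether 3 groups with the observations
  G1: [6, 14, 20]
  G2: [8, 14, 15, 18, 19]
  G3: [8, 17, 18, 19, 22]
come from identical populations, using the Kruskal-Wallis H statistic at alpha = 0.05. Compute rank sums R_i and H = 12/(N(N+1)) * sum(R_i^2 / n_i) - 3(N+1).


Step 1: Combine all N = 13 observations and assign midranks.
sorted (value, group, rank): (6,G1,1), (8,G2,2.5), (8,G3,2.5), (14,G1,4.5), (14,G2,4.5), (15,G2,6), (17,G3,7), (18,G2,8.5), (18,G3,8.5), (19,G2,10.5), (19,G3,10.5), (20,G1,12), (22,G3,13)
Step 2: Sum ranks within each group.
R_1 = 17.5 (n_1 = 3)
R_2 = 32 (n_2 = 5)
R_3 = 41.5 (n_3 = 5)
Step 3: H = 12/(N(N+1)) * sum(R_i^2/n_i) - 3(N+1)
     = 12/(13*14) * (17.5^2/3 + 32^2/5 + 41.5^2/5) - 3*14
     = 0.065934 * 651.333 - 42
     = 0.945055.
Step 4: Ties present; correction factor C = 1 - 24/(13^3 - 13) = 0.989011. Corrected H = 0.945055 / 0.989011 = 0.955556.
Step 5: Under H0, H ~ chi^2(2); p-value = 0.620160.
Step 6: alpha = 0.05. fail to reject H0.

H = 0.9556, df = 2, p = 0.620160, fail to reject H0.


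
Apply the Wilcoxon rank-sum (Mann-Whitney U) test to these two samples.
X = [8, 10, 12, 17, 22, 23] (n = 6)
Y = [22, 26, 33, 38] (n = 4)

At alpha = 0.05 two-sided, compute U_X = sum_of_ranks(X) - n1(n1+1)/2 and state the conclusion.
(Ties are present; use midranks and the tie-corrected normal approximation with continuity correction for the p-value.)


Step 1: Combine and sort all 10 observations; assign midranks.
sorted (value, group): (8,X), (10,X), (12,X), (17,X), (22,X), (22,Y), (23,X), (26,Y), (33,Y), (38,Y)
ranks: 8->1, 10->2, 12->3, 17->4, 22->5.5, 22->5.5, 23->7, 26->8, 33->9, 38->10
Step 2: Rank sum for X: R1 = 1 + 2 + 3 + 4 + 5.5 + 7 = 22.5.
Step 3: U_X = R1 - n1(n1+1)/2 = 22.5 - 6*7/2 = 22.5 - 21 = 1.5.
       U_Y = n1*n2 - U_X = 24 - 1.5 = 22.5.
Step 4: Ties are present, so use the tie-corrected normal approximation (with continuity correction) for the p-value.
Step 5: p-value = 0.032476; compare to alpha = 0.05. reject H0.

U_X = 1.5, p = 0.032476, reject H0 at alpha = 0.05.


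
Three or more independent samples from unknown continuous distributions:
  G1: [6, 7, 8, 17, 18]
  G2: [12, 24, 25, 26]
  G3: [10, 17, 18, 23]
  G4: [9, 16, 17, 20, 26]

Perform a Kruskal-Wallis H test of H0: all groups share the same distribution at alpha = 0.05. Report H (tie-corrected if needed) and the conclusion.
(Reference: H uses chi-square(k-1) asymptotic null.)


Step 1: Combine all N = 18 observations and assign midranks.
sorted (value, group, rank): (6,G1,1), (7,G1,2), (8,G1,3), (9,G4,4), (10,G3,5), (12,G2,6), (16,G4,7), (17,G1,9), (17,G3,9), (17,G4,9), (18,G1,11.5), (18,G3,11.5), (20,G4,13), (23,G3,14), (24,G2,15), (25,G2,16), (26,G2,17.5), (26,G4,17.5)
Step 2: Sum ranks within each group.
R_1 = 26.5 (n_1 = 5)
R_2 = 54.5 (n_2 = 4)
R_3 = 39.5 (n_3 = 4)
R_4 = 50.5 (n_4 = 5)
Step 3: H = 12/(N(N+1)) * sum(R_i^2/n_i) - 3(N+1)
     = 12/(18*19) * (26.5^2/5 + 54.5^2/4 + 39.5^2/4 + 50.5^2/5) - 3*19
     = 0.035088 * 1783.12 - 57
     = 5.565789.
Step 4: Ties present; correction factor C = 1 - 36/(18^3 - 18) = 0.993808. Corrected H = 5.565789 / 0.993808 = 5.600467.
Step 5: Under H0, H ~ chi^2(3); p-value = 0.132752.
Step 6: alpha = 0.05. fail to reject H0.

H = 5.6005, df = 3, p = 0.132752, fail to reject H0.


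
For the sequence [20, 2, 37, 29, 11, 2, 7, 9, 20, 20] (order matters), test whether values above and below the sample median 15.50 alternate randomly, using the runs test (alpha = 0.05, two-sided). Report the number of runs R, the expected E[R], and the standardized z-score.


Step 1: Compute median = 15.50; label A = above, B = below.
Labels in order: ABAABBBBAA  (n_A = 5, n_B = 5)
Step 2: Count runs R = 5.
Step 3: Under H0 (random ordering), E[R] = 2*n_A*n_B/(n_A+n_B) + 1 = 2*5*5/10 + 1 = 6.0000.
        Var[R] = 2*n_A*n_B*(2*n_A*n_B - n_A - n_B) / ((n_A+n_B)^2 * (n_A+n_B-1)) = 2000/900 = 2.2222.
        SD[R] = 1.4907.
Step 4: Continuity-corrected z = (R + 0.5 - E[R]) / SD[R] = (5 + 0.5 - 6.0000) / 1.4907 = -0.3354.
Step 5: Two-sided p-value via normal approximation = 2*(1 - Phi(|z|)) = 0.737316.
Step 6: alpha = 0.05. fail to reject H0.

R = 5, z = -0.3354, p = 0.737316, fail to reject H0.


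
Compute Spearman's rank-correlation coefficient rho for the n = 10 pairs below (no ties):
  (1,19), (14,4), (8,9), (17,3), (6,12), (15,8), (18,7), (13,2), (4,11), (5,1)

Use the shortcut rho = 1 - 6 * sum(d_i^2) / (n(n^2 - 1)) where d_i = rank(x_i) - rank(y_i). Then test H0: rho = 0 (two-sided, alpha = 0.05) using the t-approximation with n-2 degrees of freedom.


Step 1: Rank x and y separately (midranks; no ties here).
rank(x): 1->1, 14->7, 8->5, 17->9, 6->4, 15->8, 18->10, 13->6, 4->2, 5->3
rank(y): 19->10, 4->4, 9->7, 3->3, 12->9, 8->6, 7->5, 2->2, 11->8, 1->1
Step 2: d_i = R_x(i) - R_y(i); compute d_i^2.
  (1-10)^2=81, (7-4)^2=9, (5-7)^2=4, (9-3)^2=36, (4-9)^2=25, (8-6)^2=4, (10-5)^2=25, (6-2)^2=16, (2-8)^2=36, (3-1)^2=4
sum(d^2) = 240.
Step 3: rho = 1 - 6*240 / (10*(10^2 - 1)) = 1 - 1440/990 = -0.454545.
Step 4: Under H0, t = rho * sqrt((n-2)/(1-rho^2)) = -1.4434 ~ t(8).
Step 5: Two-sided p-value from the t-distribution with 8 df = 0.186905.
Step 6: alpha = 0.05. fail to reject H0.

rho = -0.4545, p = 0.186905, fail to reject H0 at alpha = 0.05.


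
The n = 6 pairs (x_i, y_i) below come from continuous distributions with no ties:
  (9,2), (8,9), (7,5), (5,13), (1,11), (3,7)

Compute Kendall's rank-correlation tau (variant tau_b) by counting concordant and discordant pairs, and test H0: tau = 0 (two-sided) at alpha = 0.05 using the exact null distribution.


Step 1: Enumerate the 15 unordered pairs (i,j) with i<j and classify each by sign(x_j-x_i) * sign(y_j-y_i).
  (1,2):dx=-1,dy=+7->D; (1,3):dx=-2,dy=+3->D; (1,4):dx=-4,dy=+11->D; (1,5):dx=-8,dy=+9->D
  (1,6):dx=-6,dy=+5->D; (2,3):dx=-1,dy=-4->C; (2,4):dx=-3,dy=+4->D; (2,5):dx=-7,dy=+2->D
  (2,6):dx=-5,dy=-2->C; (3,4):dx=-2,dy=+8->D; (3,5):dx=-6,dy=+6->D; (3,6):dx=-4,dy=+2->D
  (4,5):dx=-4,dy=-2->C; (4,6):dx=-2,dy=-6->C; (5,6):dx=+2,dy=-4->D
Step 2: C = 4, D = 11, total pairs = 15.
Step 3: tau = (C - D)/(n(n-1)/2) = (4 - 11)/15 = -0.466667.
Step 4: Exact two-sided p-value (enumerate n! = 720 permutations of y under H0): p = 0.272222.
Step 5: alpha = 0.05. fail to reject H0.

tau_b = -0.4667 (C=4, D=11), p = 0.272222, fail to reject H0.


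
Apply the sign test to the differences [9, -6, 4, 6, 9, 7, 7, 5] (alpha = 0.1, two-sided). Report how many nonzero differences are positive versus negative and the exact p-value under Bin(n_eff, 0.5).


Step 1: Discard zero differences. Original n = 8; n_eff = number of nonzero differences = 8.
Nonzero differences (with sign): +9, -6, +4, +6, +9, +7, +7, +5
Step 2: Count signs: positive = 7, negative = 1.
Step 3: Under H0: P(positive) = 0.5, so the number of positives S ~ Bin(8, 0.5).
Step 4: Two-sided exact p-value = sum of Bin(8,0.5) probabilities at or below the observed probability = 0.070312.
Step 5: alpha = 0.1. reject H0.

n_eff = 8, pos = 7, neg = 1, p = 0.070312, reject H0.


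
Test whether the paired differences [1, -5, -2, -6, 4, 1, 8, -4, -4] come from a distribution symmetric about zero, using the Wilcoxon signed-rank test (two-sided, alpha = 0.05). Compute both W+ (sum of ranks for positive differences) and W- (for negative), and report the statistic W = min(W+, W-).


Step 1: Drop any zero differences (none here) and take |d_i|.
|d| = [1, 5, 2, 6, 4, 1, 8, 4, 4]
Step 2: Midrank |d_i| (ties get averaged ranks).
ranks: |1|->1.5, |5|->7, |2|->3, |6|->8, |4|->5, |1|->1.5, |8|->9, |4|->5, |4|->5
Step 3: Attach original signs; sum ranks with positive sign and with negative sign.
W+ = 1.5 + 5 + 1.5 + 9 = 17
W- = 7 + 3 + 8 + 5 + 5 = 28
(Check: W+ + W- = 45 should equal n(n+1)/2 = 45.)
Step 4: Test statistic W = min(W+, W-) = 17.
Step 5: Ties in |d|, so use the tie-corrected normal approximation.
        E[W] = n(n+1)/4 = 9*10/4 = 22.5.
        Tie groups: |d|=1 (t=2), |d|=4 (t=3); sum(t^3 - t) = 30.
        Var[W] = n(n+1)(2n+1)/24 - sum(t^3-t)/48 = 1710/24 - 30/48 = 70.625.
        z = (W - E[W]) / sqrt(Var[W]) = (17 - 22.5) / 8.4039 = -0.6545.
        Two-sided p = 2*Phi(z) = 0.512815.
Step 6: alpha = 0.05. fail to reject H0.

W+ = 17, W- = 28, W = min = 17, p = 0.512815, fail to reject H0.


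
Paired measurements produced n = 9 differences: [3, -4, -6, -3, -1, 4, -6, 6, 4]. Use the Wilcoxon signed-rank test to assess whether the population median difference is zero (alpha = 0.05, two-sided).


Step 1: Drop any zero differences (none here) and take |d_i|.
|d| = [3, 4, 6, 3, 1, 4, 6, 6, 4]
Step 2: Midrank |d_i| (ties get averaged ranks).
ranks: |3|->2.5, |4|->5, |6|->8, |3|->2.5, |1|->1, |4|->5, |6|->8, |6|->8, |4|->5
Step 3: Attach original signs; sum ranks with positive sign and with negative sign.
W+ = 2.5 + 5 + 8 + 5 = 20.5
W- = 5 + 8 + 2.5 + 1 + 8 = 24.5
(Check: W+ + W- = 45 should equal n(n+1)/2 = 45.)
Step 4: Test statistic W = min(W+, W-) = 20.5.
Step 5: Ties in |d|, so use the tie-corrected normal approximation.
        E[W] = n(n+1)/4 = 9*10/4 = 22.5.
        Tie groups: |d|=3 (t=2), |d|=4 (t=3), |d|=6 (t=3); sum(t^3 - t) = 54.
        Var[W] = n(n+1)(2n+1)/24 - sum(t^3-t)/48 = 1710/24 - 54/48 = 70.125.
        z = (W - E[W]) / sqrt(Var[W]) = (20.5 - 22.5) / 8.3741 = -0.2388.
        Two-sided p = 2*Phi(z) = 0.811235.
Step 6: alpha = 0.05. fail to reject H0.

W+ = 20.5, W- = 24.5, W = min = 20.5, p = 0.811235, fail to reject H0.


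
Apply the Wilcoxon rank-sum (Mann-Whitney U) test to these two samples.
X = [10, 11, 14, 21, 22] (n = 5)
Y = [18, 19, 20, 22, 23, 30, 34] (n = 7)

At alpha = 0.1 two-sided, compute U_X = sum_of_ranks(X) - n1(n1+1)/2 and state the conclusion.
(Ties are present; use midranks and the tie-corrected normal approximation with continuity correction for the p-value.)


Step 1: Combine and sort all 12 observations; assign midranks.
sorted (value, group): (10,X), (11,X), (14,X), (18,Y), (19,Y), (20,Y), (21,X), (22,X), (22,Y), (23,Y), (30,Y), (34,Y)
ranks: 10->1, 11->2, 14->3, 18->4, 19->5, 20->6, 21->7, 22->8.5, 22->8.5, 23->10, 30->11, 34->12
Step 2: Rank sum for X: R1 = 1 + 2 + 3 + 7 + 8.5 = 21.5.
Step 3: U_X = R1 - n1(n1+1)/2 = 21.5 - 5*6/2 = 21.5 - 15 = 6.5.
       U_Y = n1*n2 - U_X = 35 - 6.5 = 28.5.
Step 4: Ties are present, so use the tie-corrected normal approximation (with continuity correction) for the p-value.
Step 5: p-value = 0.087602; compare to alpha = 0.1. reject H0.

U_X = 6.5, p = 0.087602, reject H0 at alpha = 0.1.


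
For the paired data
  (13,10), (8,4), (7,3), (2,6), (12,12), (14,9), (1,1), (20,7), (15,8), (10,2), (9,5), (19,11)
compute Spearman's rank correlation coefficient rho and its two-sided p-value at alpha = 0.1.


Step 1: Rank x and y separately (midranks; no ties here).
rank(x): 13->8, 8->4, 7->3, 2->2, 12->7, 14->9, 1->1, 20->12, 15->10, 10->6, 9->5, 19->11
rank(y): 10->10, 4->4, 3->3, 6->6, 12->12, 9->9, 1->1, 7->7, 8->8, 2->2, 5->5, 11->11
Step 2: d_i = R_x(i) - R_y(i); compute d_i^2.
  (8-10)^2=4, (4-4)^2=0, (3-3)^2=0, (2-6)^2=16, (7-12)^2=25, (9-9)^2=0, (1-1)^2=0, (12-7)^2=25, (10-8)^2=4, (6-2)^2=16, (5-5)^2=0, (11-11)^2=0
sum(d^2) = 90.
Step 3: rho = 1 - 6*90 / (12*(12^2 - 1)) = 1 - 540/1716 = 0.685315.
Step 4: Under H0, t = rho * sqrt((n-2)/(1-rho^2)) = 2.9759 ~ t(10).
Step 5: Two-sided p-value from the t-distribution with 10 df = 0.013906.
Step 6: alpha = 0.1. reject H0.

rho = 0.6853, p = 0.013906, reject H0 at alpha = 0.1.
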